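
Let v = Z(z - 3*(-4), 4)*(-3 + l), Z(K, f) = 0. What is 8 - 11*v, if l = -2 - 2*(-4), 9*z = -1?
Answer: 8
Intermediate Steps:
z = -⅑ (z = (⅑)*(-1) = -⅑ ≈ -0.11111)
l = 6 (l = -2 + 8 = 6)
v = 0 (v = 0*(-3 + 6) = 0*3 = 0)
8 - 11*v = 8 - 11*0 = 8 + 0 = 8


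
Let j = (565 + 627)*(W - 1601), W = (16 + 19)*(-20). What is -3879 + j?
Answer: -2746671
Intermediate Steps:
W = -700 (W = 35*(-20) = -700)
j = -2742792 (j = (565 + 627)*(-700 - 1601) = 1192*(-2301) = -2742792)
-3879 + j = -3879 - 2742792 = -2746671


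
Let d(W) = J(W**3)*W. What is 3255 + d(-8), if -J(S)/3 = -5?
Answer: 3135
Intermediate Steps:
J(S) = 15 (J(S) = -3*(-5) = 15)
d(W) = 15*W
3255 + d(-8) = 3255 + 15*(-8) = 3255 - 120 = 3135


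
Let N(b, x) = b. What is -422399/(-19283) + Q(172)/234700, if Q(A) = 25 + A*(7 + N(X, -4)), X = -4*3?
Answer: 19824188799/905144020 ≈ 21.902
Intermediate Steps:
X = -12
Q(A) = 25 - 5*A (Q(A) = 25 + A*(7 - 12) = 25 + A*(-5) = 25 - 5*A)
-422399/(-19283) + Q(172)/234700 = -422399/(-19283) + (25 - 5*172)/234700 = -422399*(-1/19283) + (25 - 860)*(1/234700) = 422399/19283 - 835*1/234700 = 422399/19283 - 167/46940 = 19824188799/905144020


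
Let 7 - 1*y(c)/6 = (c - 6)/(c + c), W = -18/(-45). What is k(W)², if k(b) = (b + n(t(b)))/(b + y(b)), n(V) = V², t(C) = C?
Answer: 49/1113025 ≈ 4.4024e-5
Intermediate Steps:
W = ⅖ (W = -18*(-1/45) = ⅖ ≈ 0.40000)
y(c) = 42 - 3*(-6 + c)/c (y(c) = 42 - 6*(c - 6)/(c + c) = 42 - 6*(-6 + c)/(2*c) = 42 - 6*(-6 + c)*1/(2*c) = 42 - 3*(-6 + c)/c)
k(b) = (b + b²)/(39 + b + 18/b) (k(b) = (b + b²)/(b + (39 + 18/b)) = (b + b²)/(39 + b + 18/b))
k(W)² = ((⅖)²*(1 + ⅖)/(18 + (⅖)² + 39*(⅖)))² = ((4/25)*(7/5)/(18 + 4/25 + 78/5))² = ((4/25)*(7/5)/(844/25))² = ((4/25)*(25/844)*(7/5))² = (7/1055)² = 49/1113025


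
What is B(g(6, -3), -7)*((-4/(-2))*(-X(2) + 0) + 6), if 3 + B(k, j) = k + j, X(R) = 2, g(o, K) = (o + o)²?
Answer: 268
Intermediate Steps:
g(o, K) = 4*o² (g(o, K) = (2*o)² = 4*o²)
B(k, j) = -3 + j + k (B(k, j) = -3 + (k + j) = -3 + (j + k) = -3 + j + k)
B(g(6, -3), -7)*((-4/(-2))*(-X(2) + 0) + 6) = (-3 - 7 + 4*6²)*((-4/(-2))*(-1*2 + 0) + 6) = (-3 - 7 + 4*36)*((-4*(-½))*(-2 + 0) + 6) = (-3 - 7 + 144)*(2*(-2) + 6) = 134*(-4 + 6) = 134*2 = 268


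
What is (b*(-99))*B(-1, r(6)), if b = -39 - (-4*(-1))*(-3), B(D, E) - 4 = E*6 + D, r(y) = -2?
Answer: -24057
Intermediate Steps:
B(D, E) = 4 + D + 6*E (B(D, E) = 4 + (E*6 + D) = 4 + (6*E + D) = 4 + (D + 6*E) = 4 + D + 6*E)
b = -27 (b = -39 - 4*(-3) = -39 - 1*(-12) = -39 + 12 = -27)
(b*(-99))*B(-1, r(6)) = (-27*(-99))*(4 - 1 + 6*(-2)) = 2673*(4 - 1 - 12) = 2673*(-9) = -24057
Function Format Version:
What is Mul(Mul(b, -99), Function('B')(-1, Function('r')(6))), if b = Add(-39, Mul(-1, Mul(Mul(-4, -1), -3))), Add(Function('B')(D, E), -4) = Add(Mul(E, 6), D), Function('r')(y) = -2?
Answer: -24057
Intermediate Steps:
Function('B')(D, E) = Add(4, D, Mul(6, E)) (Function('B')(D, E) = Add(4, Add(Mul(E, 6), D)) = Add(4, Add(Mul(6, E), D)) = Add(4, Add(D, Mul(6, E))) = Add(4, D, Mul(6, E)))
b = -27 (b = Add(-39, Mul(-1, Mul(4, -3))) = Add(-39, Mul(-1, -12)) = Add(-39, 12) = -27)
Mul(Mul(b, -99), Function('B')(-1, Function('r')(6))) = Mul(Mul(-27, -99), Add(4, -1, Mul(6, -2))) = Mul(2673, Add(4, -1, -12)) = Mul(2673, -9) = -24057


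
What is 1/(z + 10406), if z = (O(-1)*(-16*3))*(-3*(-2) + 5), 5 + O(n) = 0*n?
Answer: 1/13046 ≈ 7.6652e-5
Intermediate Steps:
O(n) = -5 (O(n) = -5 + 0*n = -5 + 0 = -5)
z = 2640 (z = (-(-80)*3)*(-3*(-2) + 5) = (-5*(-48))*(6 + 5) = 240*11 = 2640)
1/(z + 10406) = 1/(2640 + 10406) = 1/13046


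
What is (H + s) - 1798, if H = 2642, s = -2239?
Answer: -1395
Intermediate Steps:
(H + s) - 1798 = (2642 - 2239) - 1798 = 403 - 1798 = -1395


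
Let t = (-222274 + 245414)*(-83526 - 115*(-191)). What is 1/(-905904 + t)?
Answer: -1/1425427444 ≈ -7.0154e-10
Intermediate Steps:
t = -1424521540 (t = 23140*(-83526 + 21965) = 23140*(-61561) = -1424521540)
1/(-905904 + t) = 1/(-905904 - 1424521540) = 1/(-1425427444) = -1/1425427444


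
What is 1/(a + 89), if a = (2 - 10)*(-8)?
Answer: 1/153 ≈ 0.0065359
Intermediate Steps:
a = 64 (a = -8*(-8) = 64)
1/(a + 89) = 1/(64 + 89) = 1/153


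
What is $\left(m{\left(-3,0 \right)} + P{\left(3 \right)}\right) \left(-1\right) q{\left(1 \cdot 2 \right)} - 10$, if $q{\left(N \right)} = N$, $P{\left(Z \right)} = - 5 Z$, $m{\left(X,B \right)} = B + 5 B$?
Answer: $20$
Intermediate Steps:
$m{\left(X,B \right)} = 6 B$
$\left(m{\left(-3,0 \right)} + P{\left(3 \right)}\right) \left(-1\right) q{\left(1 \cdot 2 \right)} - 10 = \left(6 \cdot 0 - 15\right) \left(-1\right) 1 \cdot 2 - 10 = \left(0 - 15\right) \left(-1\right) 2 - 10 = \left(-15\right) \left(-1\right) 2 - 10 = 15 \cdot 2 - 10 = 30 - 10 = 20$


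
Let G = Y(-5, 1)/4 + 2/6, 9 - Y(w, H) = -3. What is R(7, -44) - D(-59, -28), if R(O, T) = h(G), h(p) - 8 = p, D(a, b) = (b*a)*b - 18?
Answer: 138856/3 ≈ 46285.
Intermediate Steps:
Y(w, H) = 12 (Y(w, H) = 9 - 1*(-3) = 9 + 3 = 12)
G = 10/3 (G = 12/4 + 2/6 = 12*(¼) + 2*(⅙) = 3 + ⅓ = 10/3 ≈ 3.3333)
D(a, b) = -18 + a*b² (D(a, b) = (a*b)*b - 18 = a*b² - 18 = -18 + a*b²)
h(p) = 8 + p
R(O, T) = 34/3 (R(O, T) = 8 + 10/3 = 34/3)
R(7, -44) - D(-59, -28) = 34/3 - (-18 - 59*(-28)²) = 34/3 - (-18 - 59*784) = 34/3 - (-18 - 46256) = 34/3 - 1*(-46274) = 34/3 + 46274 = 138856/3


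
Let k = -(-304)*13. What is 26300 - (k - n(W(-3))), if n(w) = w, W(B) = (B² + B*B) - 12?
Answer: 22354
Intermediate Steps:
W(B) = -12 + 2*B² (W(B) = (B² + B²) - 12 = 2*B² - 12 = -12 + 2*B²)
k = 3952 (k = -76*(-52) = 3952)
26300 - (k - n(W(-3))) = 26300 - (3952 - (-12 + 2*(-3)²)) = 26300 - (3952 - (-12 + 2*9)) = 26300 - (3952 - (-12 + 18)) = 26300 - (3952 - 1*6) = 26300 - (3952 - 6) = 26300 - 1*3946 = 26300 - 3946 = 22354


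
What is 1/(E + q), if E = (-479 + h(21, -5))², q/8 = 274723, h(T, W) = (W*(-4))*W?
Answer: 1/2533025 ≈ 3.9478e-7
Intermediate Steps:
h(T, W) = -4*W² (h(T, W) = (-4*W)*W = -4*W²)
q = 2197784 (q = 8*274723 = 2197784)
E = 335241 (E = (-479 - 4*(-5)²)² = (-479 - 4*25)² = (-479 - 100)² = (-579)² = 335241)
1/(E + q) = 1/(335241 + 2197784) = 1/2533025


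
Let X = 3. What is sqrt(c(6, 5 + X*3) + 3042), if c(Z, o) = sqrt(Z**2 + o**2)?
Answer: sqrt(3042 + 2*sqrt(58)) ≈ 55.292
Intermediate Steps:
sqrt(c(6, 5 + X*3) + 3042) = sqrt(sqrt(6**2 + (5 + 3*3)**2) + 3042) = sqrt(sqrt(36 + (5 + 9)**2) + 3042) = sqrt(sqrt(36 + 14**2) + 3042) = sqrt(sqrt(36 + 196) + 3042) = sqrt(sqrt(232) + 3042) = sqrt(2*sqrt(58) + 3042) = sqrt(3042 + 2*sqrt(58))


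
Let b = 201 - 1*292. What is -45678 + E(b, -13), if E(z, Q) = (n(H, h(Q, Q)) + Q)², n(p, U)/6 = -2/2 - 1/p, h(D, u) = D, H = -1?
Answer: -45509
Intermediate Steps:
b = -91 (b = 201 - 292 = -91)
n(p, U) = -6 - 6/p (n(p, U) = 6*(-2/2 - 1/p) = 6*(-2*½ - 1/p) = 6*(-1 - 1/p) = -6 - 6/p)
E(z, Q) = Q² (E(z, Q) = ((-6 - 6/(-1)) + Q)² = ((-6 - 6*(-1)) + Q)² = ((-6 + 6) + Q)² = (0 + Q)² = Q²)
-45678 + E(b, -13) = -45678 + (-13)² = -45678 + 169 = -45509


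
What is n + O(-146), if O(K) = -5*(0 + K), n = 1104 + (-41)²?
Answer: 3515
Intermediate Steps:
n = 2785 (n = 1104 + 1681 = 2785)
O(K) = -5*K
n + O(-146) = 2785 - 5*(-146) = 2785 + 730 = 3515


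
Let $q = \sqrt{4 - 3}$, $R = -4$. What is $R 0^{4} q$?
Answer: $0$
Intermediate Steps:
$q = 1$ ($q = \sqrt{1} = 1$)
$R 0^{4} q = - 4 \cdot 0^{4} \cdot 1 = \left(-4\right) 0 \cdot 1 = 0 \cdot 1 = 0$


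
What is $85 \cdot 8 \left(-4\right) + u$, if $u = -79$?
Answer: $-2799$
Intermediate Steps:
$85 \cdot 8 \left(-4\right) + u = 85 \cdot 8 \left(-4\right) - 79 = 85 \left(-32\right) - 79 = -2720 - 79 = -2799$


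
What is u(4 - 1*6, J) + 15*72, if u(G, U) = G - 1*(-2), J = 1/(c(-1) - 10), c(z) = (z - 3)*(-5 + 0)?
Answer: 1080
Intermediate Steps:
c(z) = 15 - 5*z (c(z) = (-3 + z)*(-5) = 15 - 5*z)
J = 1/10 (J = 1/((15 - 5*(-1)) - 10) = 1/((15 + 5) - 10) = 1/(20 - 10) = 1/10 ≈ 0.10000)
u(G, U) = 2 + G (u(G, U) = G + 2 = 2 + G)
u(4 - 1*6, J) + 15*72 = (2 + (4 - 1*6)) + 15*72 = (2 + (4 - 6)) + 1080 = (2 - 2) + 1080 = 0 + 1080 = 1080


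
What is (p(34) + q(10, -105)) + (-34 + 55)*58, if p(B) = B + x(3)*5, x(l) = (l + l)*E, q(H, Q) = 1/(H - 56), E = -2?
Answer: 54831/46 ≈ 1192.0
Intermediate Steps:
q(H, Q) = 1/(-56 + H)
x(l) = -4*l (x(l) = (l + l)*(-2) = (2*l)*(-2) = -4*l)
p(B) = -60 + B (p(B) = B - 4*3*5 = B - 12*5 = B - 60 = -60 + B)
(p(34) + q(10, -105)) + (-34 + 55)*58 = ((-60 + 34) + 1/(-56 + 10)) + (-34 + 55)*58 = (-26 + 1/(-46)) + 21*58 = (-26 - 1/46) + 1218 = -1197/46 + 1218 = 54831/46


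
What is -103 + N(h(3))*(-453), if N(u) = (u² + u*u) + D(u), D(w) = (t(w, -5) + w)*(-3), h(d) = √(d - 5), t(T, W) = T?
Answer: 1709 + 2718*I*√2 ≈ 1709.0 + 3843.8*I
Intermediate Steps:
h(d) = √(-5 + d)
D(w) = -6*w (D(w) = (w + w)*(-3) = (2*w)*(-3) = -6*w)
N(u) = -6*u + 2*u² (N(u) = (u² + u*u) - 6*u = (u² + u²) - 6*u = 2*u² - 6*u = -6*u + 2*u²)
-103 + N(h(3))*(-453) = -103 + (2*√(-5 + 3)*(-3 + √(-5 + 3)))*(-453) = -103 + (2*√(-2)*(-3 + √(-2)))*(-453) = -103 + (2*(I*√2)*(-3 + I*√2))*(-453) = -103 + (2*I*√2*(-3 + I*√2))*(-453) = -103 - 906*I*√2*(-3 + I*√2)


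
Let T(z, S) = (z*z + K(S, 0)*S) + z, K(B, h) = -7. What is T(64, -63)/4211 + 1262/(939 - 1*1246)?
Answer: -3901775/1292777 ≈ -3.0181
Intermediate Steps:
T(z, S) = z + z² - 7*S (T(z, S) = (z*z - 7*S) + z = (z² - 7*S) + z = z + z² - 7*S)
T(64, -63)/4211 + 1262/(939 - 1*1246) = (64 + 64² - 7*(-63))/4211 + 1262/(939 - 1*1246) = (64 + 4096 + 441)*(1/4211) + 1262/(939 - 1246) = 4601*(1/4211) + 1262/(-307) = 4601/4211 + 1262*(-1/307) = 4601/4211 - 1262/307 = -3901775/1292777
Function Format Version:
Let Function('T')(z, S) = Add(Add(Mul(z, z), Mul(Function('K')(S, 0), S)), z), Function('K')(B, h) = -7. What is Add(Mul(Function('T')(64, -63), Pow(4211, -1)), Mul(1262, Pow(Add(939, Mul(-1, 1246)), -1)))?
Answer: Rational(-3901775, 1292777) ≈ -3.0181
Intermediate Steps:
Function('T')(z, S) = Add(z, Pow(z, 2), Mul(-7, S)) (Function('T')(z, S) = Add(Add(Mul(z, z), Mul(-7, S)), z) = Add(Add(Pow(z, 2), Mul(-7, S)), z) = Add(z, Pow(z, 2), Mul(-7, S)))
Add(Mul(Function('T')(64, -63), Pow(4211, -1)), Mul(1262, Pow(Add(939, Mul(-1, 1246)), -1))) = Add(Mul(Add(64, Pow(64, 2), Mul(-7, -63)), Pow(4211, -1)), Mul(1262, Pow(Add(939, Mul(-1, 1246)), -1))) = Add(Mul(Add(64, 4096, 441), Rational(1, 4211)), Mul(1262, Pow(Add(939, -1246), -1))) = Add(Mul(4601, Rational(1, 4211)), Mul(1262, Pow(-307, -1))) = Add(Rational(4601, 4211), Mul(1262, Rational(-1, 307))) = Add(Rational(4601, 4211), Rational(-1262, 307)) = Rational(-3901775, 1292777)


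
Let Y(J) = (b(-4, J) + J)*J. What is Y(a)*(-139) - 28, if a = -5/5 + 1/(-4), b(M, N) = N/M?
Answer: -12217/64 ≈ -190.89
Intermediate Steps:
a = -5/4 (a = -5*1/5 + 1*(-1/4) = -1 - 1/4 = -5/4 ≈ -1.2500)
Y(J) = 3*J**2/4 (Y(J) = (J/(-4) + J)*J = (J*(-1/4) + J)*J = (-J/4 + J)*J = (3*J/4)*J = 3*J**2/4)
Y(a)*(-139) - 28 = (3*(-5/4)**2/4)*(-139) - 28 = ((3/4)*(25/16))*(-139) - 28 = (75/64)*(-139) - 28 = -10425/64 - 28 = -12217/64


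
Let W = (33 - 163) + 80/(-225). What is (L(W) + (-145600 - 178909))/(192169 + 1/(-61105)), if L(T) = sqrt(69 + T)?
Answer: -19829122445/11742486744 + 12221*I*sqrt(13805)/35227460232 ≈ -1.6887 + 4.0761e-5*I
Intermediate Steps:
W = -5866/45 (W = -130 + 80*(-1/225) = -130 - 16/45 = -5866/45 ≈ -130.36)
(L(W) + (-145600 - 178909))/(192169 + 1/(-61105)) = (sqrt(69 - 5866/45) + (-145600 - 178909))/(192169 + 1/(-61105)) = (sqrt(-2761/45) - 324509)/(192169 - 1/61105) = (I*sqrt(13805)/15 - 324509)/(11742486744/61105) = (-324509 + I*sqrt(13805)/15)*(61105/11742486744) = -19829122445/11742486744 + 12221*I*sqrt(13805)/35227460232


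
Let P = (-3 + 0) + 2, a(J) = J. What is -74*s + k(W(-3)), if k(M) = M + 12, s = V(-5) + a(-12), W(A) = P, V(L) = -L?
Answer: 529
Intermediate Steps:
P = -1 (P = -3 + 2 = -1)
W(A) = -1
s = -7 (s = -1*(-5) - 12 = 5 - 12 = -7)
k(M) = 12 + M
-74*s + k(W(-3)) = -74*(-7) + (12 - 1) = 518 + 11 = 529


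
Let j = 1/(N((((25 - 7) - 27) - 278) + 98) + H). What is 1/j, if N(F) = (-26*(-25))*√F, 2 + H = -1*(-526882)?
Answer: 526880 + 1950*I*√21 ≈ 5.2688e+5 + 8936.0*I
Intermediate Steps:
H = 526880 (H = -2 - 1*(-526882) = -2 + 526882 = 526880)
N(F) = 650*√F
j = 1/(526880 + 1950*I*√21) (j = 1/(650*√((((25 - 7) - 27) - 278) + 98) + 526880) = 1/(650*√(((18 - 27) - 278) + 98) + 526880) = 1/(650*√((-9 - 278) + 98) + 526880) = 1/(650*√(-287 + 98) + 526880) = 1/(650*√(-189) + 526880) = 1/(650*(3*I*√21) + 526880) = 1/(1950*I*√21 + 526880) = 1/(526880 + 1950*I*√21) ≈ 1.8974e-6 - 3.2181e-8*I)
1/j = 1/(26344/13884119345 - 39*I*√21/5553647738)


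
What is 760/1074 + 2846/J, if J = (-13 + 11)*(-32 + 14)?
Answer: 256997/3222 ≈ 79.763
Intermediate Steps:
J = 36 (J = -2*(-18) = 36)
760/1074 + 2846/J = 760/1074 + 2846/36 = 760*(1/1074) + 2846*(1/36) = 380/537 + 1423/18 = 256997/3222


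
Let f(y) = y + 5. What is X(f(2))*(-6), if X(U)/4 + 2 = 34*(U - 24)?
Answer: 13920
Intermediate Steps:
f(y) = 5 + y
X(U) = -3272 + 136*U (X(U) = -8 + 4*(34*(U - 24)) = -8 + 4*(34*(-24 + U)) = -8 + 4*(-816 + 34*U) = -8 + (-3264 + 136*U) = -3272 + 136*U)
X(f(2))*(-6) = (-3272 + 136*(5 + 2))*(-6) = (-3272 + 136*7)*(-6) = (-3272 + 952)*(-6) = -2320*(-6) = 13920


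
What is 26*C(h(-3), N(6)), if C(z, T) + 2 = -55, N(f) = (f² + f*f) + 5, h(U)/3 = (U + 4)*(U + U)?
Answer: -1482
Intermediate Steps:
h(U) = 6*U*(4 + U) (h(U) = 3*((U + 4)*(U + U)) = 3*((4 + U)*(2*U)) = 3*(2*U*(4 + U)) = 6*U*(4 + U))
N(f) = 5 + 2*f² (N(f) = (f² + f²) + 5 = 2*f² + 5 = 5 + 2*f²)
C(z, T) = -57 (C(z, T) = -2 - 55 = -57)
26*C(h(-3), N(6)) = 26*(-57) = -1482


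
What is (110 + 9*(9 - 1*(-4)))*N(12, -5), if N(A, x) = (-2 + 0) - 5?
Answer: -1589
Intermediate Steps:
N(A, x) = -7 (N(A, x) = -2 - 5 = -7)
(110 + 9*(9 - 1*(-4)))*N(12, -5) = (110 + 9*(9 - 1*(-4)))*(-7) = (110 + 9*(9 + 4))*(-7) = (110 + 9*13)*(-7) = (110 + 117)*(-7) = 227*(-7) = -1589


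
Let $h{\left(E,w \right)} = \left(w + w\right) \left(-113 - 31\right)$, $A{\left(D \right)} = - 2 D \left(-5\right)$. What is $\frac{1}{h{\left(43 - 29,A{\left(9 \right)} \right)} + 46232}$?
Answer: $\frac{1}{20312} \approx 4.9232 \cdot 10^{-5}$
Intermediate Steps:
$A{\left(D \right)} = 10 D$
$h{\left(E,w \right)} = - 288 w$ ($h{\left(E,w \right)} = 2 w \left(-144\right) = - 288 w$)
$\frac{1}{h{\left(43 - 29,A{\left(9 \right)} \right)} + 46232} = \frac{1}{- 288 \cdot 10 \cdot 9 + 46232} = \frac{1}{\left(-288\right) 90 + 46232} = \frac{1}{-25920 + 46232} = \frac{1}{20312}$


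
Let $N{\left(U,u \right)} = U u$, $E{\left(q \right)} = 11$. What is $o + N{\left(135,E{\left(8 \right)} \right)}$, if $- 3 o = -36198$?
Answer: $13551$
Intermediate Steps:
$o = 12066$ ($o = \left(- \frac{1}{3}\right) \left(-36198\right) = 12066$)
$o + N{\left(135,E{\left(8 \right)} \right)} = 12066 + 135 \cdot 11 = 12066 + 1485 = 13551$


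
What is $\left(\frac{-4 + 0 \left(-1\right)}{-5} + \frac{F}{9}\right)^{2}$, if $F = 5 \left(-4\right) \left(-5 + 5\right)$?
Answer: $\frac{16}{25} \approx 0.64$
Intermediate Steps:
$F = 0$ ($F = \left(-20\right) 0 = 0$)
$\left(\frac{-4 + 0 \left(-1\right)}{-5} + \frac{F}{9}\right)^{2} = \left(\frac{-4 + 0 \left(-1\right)}{-5} + \frac{0}{9}\right)^{2} = \left(\left(-4 + 0\right) \left(- \frac{1}{5}\right) + 0 \cdot \frac{1}{9}\right)^{2} = \left(\left(-4\right) \left(- \frac{1}{5}\right) + 0\right)^{2} = \left(\frac{4}{5} + 0\right)^{2} = \left(\frac{4}{5}\right)^{2} = \frac{16}{25}$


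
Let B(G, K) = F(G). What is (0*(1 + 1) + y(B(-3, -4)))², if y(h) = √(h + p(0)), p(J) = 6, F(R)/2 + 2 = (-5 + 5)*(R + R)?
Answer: 2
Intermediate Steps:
F(R) = -4 (F(R) = -4 + 2*((-5 + 5)*(R + R)) = -4 + 2*(0*(2*R)) = -4 + 2*0 = -4 + 0 = -4)
B(G, K) = -4
y(h) = √(6 + h) (y(h) = √(h + 6) = √(6 + h))
(0*(1 + 1) + y(B(-3, -4)))² = (0*(1 + 1) + √(6 - 4))² = (0*2 + √2)² = (0 + √2)² = (√2)² = 2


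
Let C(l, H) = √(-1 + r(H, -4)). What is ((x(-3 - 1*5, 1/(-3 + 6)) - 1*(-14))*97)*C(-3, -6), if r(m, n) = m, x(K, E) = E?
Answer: 4171*I*√7/3 ≈ 3678.5*I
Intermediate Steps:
C(l, H) = √(-1 + H)
((x(-3 - 1*5, 1/(-3 + 6)) - 1*(-14))*97)*C(-3, -6) = ((1/(-3 + 6) - 1*(-14))*97)*√(-1 - 6) = ((1/3 + 14)*97)*√(-7) = ((⅓ + 14)*97)*(I*√7) = ((43/3)*97)*(I*√7) = 4171*(I*√7)/3 = 4171*I*√7/3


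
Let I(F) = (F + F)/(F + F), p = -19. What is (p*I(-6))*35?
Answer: -665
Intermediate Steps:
I(F) = 1 (I(F) = (2*F)/((2*F)) = (2*F)*(1/(2*F)) = 1)
(p*I(-6))*35 = -19*1*35 = -19*35 = -665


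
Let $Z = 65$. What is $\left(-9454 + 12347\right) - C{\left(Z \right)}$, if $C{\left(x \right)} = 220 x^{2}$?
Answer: $-926607$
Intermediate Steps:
$\left(-9454 + 12347\right) - C{\left(Z \right)} = \left(-9454 + 12347\right) - 220 \cdot 65^{2} = 2893 - 220 \cdot 4225 = 2893 - 929500 = -926607$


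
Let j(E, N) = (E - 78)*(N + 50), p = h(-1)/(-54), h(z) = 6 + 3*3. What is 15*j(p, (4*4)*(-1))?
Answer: -119765/3 ≈ -39922.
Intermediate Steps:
h(z) = 15 (h(z) = 6 + 9 = 15)
p = -5/18 (p = 15/(-54) = 15*(-1/54) = -5/18 ≈ -0.27778)
j(E, N) = (-78 + E)*(50 + N)
15*j(p, (4*4)*(-1)) = 15*(-3900 - 78*4*4*(-1) + 50*(-5/18) - 5*4*4*(-1)/18) = 15*(-3900 - 1248*(-1) - 125/9 - 40*(-1)/9) = 15*(-3900 - 78*(-16) - 125/9 - 5/18*(-16)) = 15*(-3900 + 1248 - 125/9 + 40/9) = 15*(-23953/9) = -119765/3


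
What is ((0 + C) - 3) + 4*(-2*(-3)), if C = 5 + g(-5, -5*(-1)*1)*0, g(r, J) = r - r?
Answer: 26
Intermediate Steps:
g(r, J) = 0
C = 5 (C = 5 + 0*0 = 5 + 0 = 5)
((0 + C) - 3) + 4*(-2*(-3)) = ((0 + 5) - 3) + 4*(-2*(-3)) = (5 - 3) + 4*6 = 2 + 24 = 26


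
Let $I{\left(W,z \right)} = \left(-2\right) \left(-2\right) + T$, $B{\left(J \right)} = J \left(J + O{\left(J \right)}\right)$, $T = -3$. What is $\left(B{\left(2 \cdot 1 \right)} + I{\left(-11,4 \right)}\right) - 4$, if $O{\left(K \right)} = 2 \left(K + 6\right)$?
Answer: $33$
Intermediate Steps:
$O{\left(K \right)} = 12 + 2 K$ ($O{\left(K \right)} = 2 \left(6 + K\right) = 12 + 2 K$)
$B{\left(J \right)} = J \left(12 + 3 J\right)$ ($B{\left(J \right)} = J \left(J + \left(12 + 2 J\right)\right) = J \left(12 + 3 J\right)$)
$I{\left(W,z \right)} = 1$ ($I{\left(W,z \right)} = \left(-2\right) \left(-2\right) - 3 = 4 - 3 = 1$)
$\left(B{\left(2 \cdot 1 \right)} + I{\left(-11,4 \right)}\right) - 4 = \left(3 \cdot 2 \cdot 1 \left(4 + 2 \cdot 1\right) + 1\right) - 4 = \left(3 \cdot 2 \left(4 + 2\right) + 1\right) - 4 = \left(3 \cdot 2 \cdot 6 + 1\right) - 4 = \left(36 + 1\right) - 4 = 37 - 4 = 33$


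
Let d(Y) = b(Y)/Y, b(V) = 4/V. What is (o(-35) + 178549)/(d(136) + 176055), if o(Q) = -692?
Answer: 822410768/814078321 ≈ 1.0102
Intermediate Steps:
d(Y) = 4/Y**2 (d(Y) = (4/Y)/Y = 4/Y**2)
(o(-35) + 178549)/(d(136) + 176055) = (-692 + 178549)/(4/136**2 + 176055) = 177857/(4*(1/18496) + 176055) = 177857/(1/4624 + 176055) = 177857/(814078321/4624) = 177857*(4624/814078321) = 822410768/814078321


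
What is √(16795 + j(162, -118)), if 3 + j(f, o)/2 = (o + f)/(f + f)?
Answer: √1359931/9 ≈ 129.57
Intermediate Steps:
j(f, o) = -6 + (f + o)/f (j(f, o) = -6 + 2*((o + f)/(f + f)) = -6 + 2*((f + o)/((2*f))) = -6 + 2*((f + o)*(1/(2*f))) = -6 + 2*((f + o)/(2*f)) = -6 + (f + o)/f)
√(16795 + j(162, -118)) = √(16795 + (-5 - 118/162)) = √(16795 + (-5 - 118*1/162)) = √(16795 + (-5 - 59/81)) = √(16795 - 464/81) = √(1359931/81) = √1359931/9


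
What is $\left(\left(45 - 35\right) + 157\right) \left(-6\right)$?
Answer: $-1002$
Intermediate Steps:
$\left(\left(45 - 35\right) + 157\right) \left(-6\right) = \left(10 + 157\right) \left(-6\right) = 167 \left(-6\right) = -1002$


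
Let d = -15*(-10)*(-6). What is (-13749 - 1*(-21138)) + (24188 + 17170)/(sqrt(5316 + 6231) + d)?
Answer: 651394113/88717 - 13786*sqrt(1283)/88717 ≈ 7336.8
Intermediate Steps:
d = -900 (d = 150*(-6) = -900)
(-13749 - 1*(-21138)) + (24188 + 17170)/(sqrt(5316 + 6231) + d) = (-13749 - 1*(-21138)) + (24188 + 17170)/(sqrt(5316 + 6231) - 900) = (-13749 + 21138) + 41358/(sqrt(11547) - 900) = 7389 + 41358/(3*sqrt(1283) - 900) = 7389 + 41358/(-900 + 3*sqrt(1283))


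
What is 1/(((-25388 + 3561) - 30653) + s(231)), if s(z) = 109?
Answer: -1/52371 ≈ -1.9095e-5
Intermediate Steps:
1/(((-25388 + 3561) - 30653) + s(231)) = 1/(((-25388 + 3561) - 30653) + 109) = 1/((-21827 - 30653) + 109) = 1/(-52480 + 109) = 1/(-52371) = -1/52371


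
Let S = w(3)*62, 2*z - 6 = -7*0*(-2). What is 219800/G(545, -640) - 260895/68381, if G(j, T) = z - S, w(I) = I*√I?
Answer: -24055284535/2365503933 - 13627600*√3/34593 ≈ -692.50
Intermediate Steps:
w(I) = I^(3/2)
z = 3 (z = 3 + (-7*0*(-2))/2 = 3 + (0*(-2))/2 = 3 + (½)*0 = 3 + 0 = 3)
S = 186*√3 (S = 3^(3/2)*62 = (3*√3)*62 = 186*√3 ≈ 322.16)
G(j, T) = 3 - 186*√3
219800/G(545, -640) - 260895/68381 = 219800/(3 - 186*√3) - 260895/68381 = -260895/68381 + 219800/(3 - 186*√3)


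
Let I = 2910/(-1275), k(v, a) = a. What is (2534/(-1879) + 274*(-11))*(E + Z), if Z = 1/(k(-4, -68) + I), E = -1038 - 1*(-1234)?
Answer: -3316836561480/5612573 ≈ -5.9097e+5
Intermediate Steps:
I = -194/85 (I = 2910*(-1/1275) = -194/85 ≈ -2.2824)
E = 196 (E = -1038 + 1234 = 196)
Z = -85/5974 (Z = 1/(-68 - 194/85) = 1/(-5974/85) = -85/5974 ≈ -0.014228)
(2534/(-1879) + 274*(-11))*(E + Z) = (2534/(-1879) + 274*(-11))*(196 - 85/5974) = (2534*(-1/1879) - 3014)*(1170819/5974) = (-2534/1879 - 3014)*(1170819/5974) = -5665840/1879*1170819/5974 = -3316836561480/5612573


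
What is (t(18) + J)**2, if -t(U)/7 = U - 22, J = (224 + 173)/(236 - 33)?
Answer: 36978561/41209 ≈ 897.34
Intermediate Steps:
J = 397/203 ≈ 1.9557
t(U) = 154 - 7*U (t(U) = -7*(U - 22) = -7*(-22 + U) = 154 - 7*U)
(t(18) + J)**2 = ((154 - 7*18) + 397/203)**2 = ((154 - 126) + 397/203)**2 = (28 + 397/203)**2 = (6081/203)**2 = 36978561/41209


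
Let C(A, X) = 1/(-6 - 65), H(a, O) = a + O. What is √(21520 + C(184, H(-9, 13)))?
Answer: √108482249/71 ≈ 146.70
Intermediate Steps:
H(a, O) = O + a
C(A, X) = -1/71 (C(A, X) = 1/(-71) = -1/71)
√(21520 + C(184, H(-9, 13))) = √(21520 - 1/71) = √(1527919/71) = √108482249/71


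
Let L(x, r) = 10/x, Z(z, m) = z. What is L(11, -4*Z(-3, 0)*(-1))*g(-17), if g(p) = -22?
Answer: -20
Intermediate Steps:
L(11, -4*Z(-3, 0)*(-1))*g(-17) = (10/11)*(-22) = -20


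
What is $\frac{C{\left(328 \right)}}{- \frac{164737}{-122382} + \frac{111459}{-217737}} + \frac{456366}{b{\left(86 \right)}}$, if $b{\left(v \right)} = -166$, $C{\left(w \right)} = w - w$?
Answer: $- \frac{228183}{83} \approx -2749.2$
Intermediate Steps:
$C{\left(w \right)} = 0$
$\frac{C{\left(328 \right)}}{- \frac{164737}{-122382} + \frac{111459}{-217737}} + \frac{456366}{b{\left(86 \right)}} = \frac{0}{- \frac{164737}{-122382} + \frac{111459}{-217737}} + \frac{456366}{-166} = \frac{0}{\left(-164737\right) \left(- \frac{1}{122382}\right) + 111459 \left(- \frac{1}{217737}\right)} + 456366 \left(- \frac{1}{166}\right) = \frac{0}{\frac{164737}{122382} - \frac{37153}{72579}} - \frac{228183}{83} = \frac{0}{\frac{189989443}{227752902}} - \frac{228183}{83} = 0 \cdot \frac{227752902}{189989443} - \frac{228183}{83} = 0 - \frac{228183}{83} = - \frac{228183}{83}$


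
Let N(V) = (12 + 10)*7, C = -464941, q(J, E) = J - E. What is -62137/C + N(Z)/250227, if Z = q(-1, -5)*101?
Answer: 15619956013/116340791607 ≈ 0.13426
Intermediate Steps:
Z = 404 (Z = (-1 - 1*(-5))*101 = (-1 + 5)*101 = 4*101 = 404)
N(V) = 154 (N(V) = 22*7 = 154)
-62137/C + N(Z)/250227 = -62137/(-464941) + 154/250227 = -62137*(-1/464941) + 154*(1/250227) = 62137/464941 + 154/250227 = 15619956013/116340791607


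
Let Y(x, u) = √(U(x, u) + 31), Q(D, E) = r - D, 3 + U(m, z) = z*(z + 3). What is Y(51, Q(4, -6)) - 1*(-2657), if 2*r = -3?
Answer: 2657 + √167/2 ≈ 2663.5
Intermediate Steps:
r = -3/2 (r = (½)*(-3) = -3/2 ≈ -1.5000)
U(m, z) = -3 + z*(3 + z) (U(m, z) = -3 + z*(z + 3) = -3 + z*(3 + z))
Q(D, E) = -3/2 - D
Y(x, u) = √(28 + u² + 3*u) (Y(x, u) = √((-3 + u² + 3*u) + 31) = √(28 + u² + 3*u))
Y(51, Q(4, -6)) - 1*(-2657) = √(28 + (-3/2 - 1*4)² + 3*(-3/2 - 1*4)) - 1*(-2657) = √(28 + (-3/2 - 4)² + 3*(-3/2 - 4)) + 2657 = √(28 + (-11/2)² + 3*(-11/2)) + 2657 = √(28 + 121/4 - 33/2) + 2657 = √(167/4) + 2657 = √167/2 + 2657 = 2657 + √167/2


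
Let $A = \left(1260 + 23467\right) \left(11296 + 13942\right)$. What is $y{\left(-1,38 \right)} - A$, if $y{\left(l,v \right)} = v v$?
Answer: $-624058582$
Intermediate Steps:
$y{\left(l,v \right)} = v^{2}$
$A = 624060026$ ($A = 24727 \cdot 25238 = 624060026$)
$y{\left(-1,38 \right)} - A = 38^{2} - 624060026 = 1444 - 624060026 = -624058582$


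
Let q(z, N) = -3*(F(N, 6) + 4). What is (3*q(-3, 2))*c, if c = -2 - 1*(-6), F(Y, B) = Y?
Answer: -216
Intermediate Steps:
c = 4 (c = -2 + 6 = 4)
q(z, N) = -12 - 3*N (q(z, N) = -3*(N + 4) = -3*(4 + N) = -12 - 3*N)
(3*q(-3, 2))*c = (3*(-12 - 3*2))*4 = (3*(-12 - 6))*4 = (3*(-18))*4 = -54*4 = -216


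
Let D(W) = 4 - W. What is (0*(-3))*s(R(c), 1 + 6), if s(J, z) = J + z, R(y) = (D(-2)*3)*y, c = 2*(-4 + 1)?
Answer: 0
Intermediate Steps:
c = -6 (c = 2*(-3) = -6)
R(y) = 18*y (R(y) = ((4 - 1*(-2))*3)*y = ((4 + 2)*3)*y = (6*3)*y = 18*y)
(0*(-3))*s(R(c), 1 + 6) = (0*(-3))*(18*(-6) + (1 + 6)) = 0*(-108 + 7) = 0*(-101) = 0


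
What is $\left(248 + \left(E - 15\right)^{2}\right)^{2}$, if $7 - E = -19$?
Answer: $136161$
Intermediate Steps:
$E = 26$ ($E = 7 - -19 = 7 + 19 = 26$)
$\left(248 + \left(E - 15\right)^{2}\right)^{2} = \left(248 + \left(26 - 15\right)^{2}\right)^{2} = \left(248 + 11^{2}\right)^{2} = \left(248 + 121\right)^{2} = 369^{2} = 136161$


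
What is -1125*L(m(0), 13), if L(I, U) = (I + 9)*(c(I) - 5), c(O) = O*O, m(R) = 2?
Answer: 12375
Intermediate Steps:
c(O) = O²
L(I, U) = (-5 + I²)*(9 + I) (L(I, U) = (I + 9)*(I² - 5) = (9 + I)*(-5 + I²) = (-5 + I²)*(9 + I))
-1125*L(m(0), 13) = -1125*(-45 + 2³ - 5*2 + 9*2²) = -1125*(-45 + 8 - 10 + 9*4) = -1125*(-45 + 8 - 10 + 36) = -1125*(-11) = 12375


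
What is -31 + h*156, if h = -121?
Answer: -18907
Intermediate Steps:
-31 + h*156 = -31 - 121*156 = -31 - 18876 = -18907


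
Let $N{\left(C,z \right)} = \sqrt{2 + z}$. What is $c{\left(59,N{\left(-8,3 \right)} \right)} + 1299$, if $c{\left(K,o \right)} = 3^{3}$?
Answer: $1326$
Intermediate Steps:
$c{\left(K,o \right)} = 27$
$c{\left(59,N{\left(-8,3 \right)} \right)} + 1299 = 27 + 1299 = 1326$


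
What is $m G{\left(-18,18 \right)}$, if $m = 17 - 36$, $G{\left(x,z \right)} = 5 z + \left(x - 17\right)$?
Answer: $-1045$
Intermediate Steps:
$G{\left(x,z \right)} = -17 + x + 5 z$ ($G{\left(x,z \right)} = 5 z + \left(-17 + x\right) = -17 + x + 5 z$)
$m = -19$
$m G{\left(-18,18 \right)} = - 19 \left(-17 - 18 + 5 \cdot 18\right) = - 19 \left(-17 - 18 + 90\right) = \left(-19\right) 55 = -1045$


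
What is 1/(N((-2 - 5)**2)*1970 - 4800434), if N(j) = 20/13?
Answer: -13/62366242 ≈ -2.0845e-7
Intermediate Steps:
N(j) = 20/13 (N(j) = 20*(1/13) = 20/13)
1/(N((-2 - 5)**2)*1970 - 4800434) = 1/((20/13)*1970 - 4800434) = 1/(39400/13 - 4800434) = 1/(-62366242/13) = -13/62366242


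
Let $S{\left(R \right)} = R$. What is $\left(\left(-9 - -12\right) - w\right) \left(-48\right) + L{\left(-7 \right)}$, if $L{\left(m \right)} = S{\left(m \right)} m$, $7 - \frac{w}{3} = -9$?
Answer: $2209$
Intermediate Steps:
$w = 48$ ($w = 21 - -27 = 21 + 27 = 48$)
$L{\left(m \right)} = m^{2}$ ($L{\left(m \right)} = m m = m^{2}$)
$\left(\left(-9 - -12\right) - w\right) \left(-48\right) + L{\left(-7 \right)} = \left(\left(-9 - -12\right) - 48\right) \left(-48\right) + \left(-7\right)^{2} = \left(\left(-9 + 12\right) - 48\right) \left(-48\right) + 49 = \left(3 - 48\right) \left(-48\right) + 49 = \left(-45\right) \left(-48\right) + 49 = 2160 + 49 = 2209$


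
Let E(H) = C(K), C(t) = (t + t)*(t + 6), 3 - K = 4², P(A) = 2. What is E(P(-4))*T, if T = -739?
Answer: -134498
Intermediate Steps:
K = -13 (K = 3 - 1*4² = 3 - 1*16 = 3 - 16 = -13)
C(t) = 2*t*(6 + t) (C(t) = (2*t)*(6 + t) = 2*t*(6 + t))
E(H) = 182 (E(H) = 2*(-13)*(6 - 13) = 2*(-13)*(-7) = 182)
E(P(-4))*T = 182*(-739) = -134498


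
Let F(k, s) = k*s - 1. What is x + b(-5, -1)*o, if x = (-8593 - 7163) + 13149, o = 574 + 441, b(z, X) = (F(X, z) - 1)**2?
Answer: 6528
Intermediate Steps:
F(k, s) = -1 + k*s
b(z, X) = (-2 + X*z)**2 (b(z, X) = ((-1 + X*z) - 1)**2 = (-2 + X*z)**2)
o = 1015
x = -2607 (x = -15756 + 13149 = -2607)
x + b(-5, -1)*o = -2607 + (-2 - 1*(-5))**2*1015 = -2607 + (-2 + 5)**2*1015 = -2607 + 3**2*1015 = -2607 + 9*1015 = -2607 + 9135 = 6528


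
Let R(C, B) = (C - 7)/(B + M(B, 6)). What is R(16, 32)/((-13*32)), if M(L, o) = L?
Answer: -9/26624 ≈ -0.00033804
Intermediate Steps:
R(C, B) = (-7 + C)/(2*B) (R(C, B) = (C - 7)/(B + B) = (-7 + C)/((2*B)) = (-7 + C)*(1/(2*B)) = (-7 + C)/(2*B))
R(16, 32)/((-13*32)) = ((½)*(-7 + 16)/32)/((-13*32)) = ((½)*(1/32)*9)/(-416) = (9/64)*(-1/416) = -9/26624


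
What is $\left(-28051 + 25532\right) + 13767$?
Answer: $11248$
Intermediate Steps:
$\left(-28051 + 25532\right) + 13767 = -2519 + 13767 = 11248$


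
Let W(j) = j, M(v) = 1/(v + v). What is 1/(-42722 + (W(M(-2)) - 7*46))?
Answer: -4/172177 ≈ -2.3232e-5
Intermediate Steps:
M(v) = 1/(2*v)
1/(-42722 + (W(M(-2)) - 7*46)) = 1/(-42722 + ((½)/(-2) - 7*46)) = 1/(-42722 + ((½)*(-½) - 322)) = 1/(-42722 + (-¼ - 322)) = 1/(-42722 - 1289/4) = 1/(-172177/4) = -4/172177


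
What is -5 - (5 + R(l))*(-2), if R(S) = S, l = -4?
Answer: -3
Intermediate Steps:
-5 - (5 + R(l))*(-2) = -5 - (5 - 4)*(-2) = -5 - 1*1*(-2) = -5 - 1*(-2) = -5 + 2 = -3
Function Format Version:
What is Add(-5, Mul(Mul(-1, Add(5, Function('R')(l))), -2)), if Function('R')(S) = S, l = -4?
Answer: -3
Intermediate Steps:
Add(-5, Mul(Mul(-1, Add(5, Function('R')(l))), -2)) = Add(-5, Mul(Mul(-1, Add(5, -4)), -2)) = Add(-5, Mul(Mul(-1, 1), -2)) = Add(-5, Mul(-1, -2)) = Add(-5, 2) = -3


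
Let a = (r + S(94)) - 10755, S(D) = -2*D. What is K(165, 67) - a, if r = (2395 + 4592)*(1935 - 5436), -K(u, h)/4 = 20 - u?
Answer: 24473010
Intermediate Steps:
K(u, h) = -80 + 4*u (K(u, h) = -4*(20 - u) = -80 + 4*u)
r = -24461487 (r = 6987*(-3501) = -24461487)
a = -24472430 (a = (-24461487 - 2*94) - 10755 = (-24461487 - 188) - 10755 = -24461675 - 10755 = -24472430)
K(165, 67) - a = (-80 + 4*165) - 1*(-24472430) = (-80 + 660) + 24472430 = 580 + 24472430 = 24473010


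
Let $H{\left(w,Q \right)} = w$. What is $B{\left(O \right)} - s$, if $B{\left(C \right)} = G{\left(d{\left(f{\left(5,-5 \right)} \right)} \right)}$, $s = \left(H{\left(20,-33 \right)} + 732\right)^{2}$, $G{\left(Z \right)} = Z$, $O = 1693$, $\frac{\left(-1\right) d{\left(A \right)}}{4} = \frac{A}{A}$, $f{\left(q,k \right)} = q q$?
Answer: $-565508$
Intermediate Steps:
$f{\left(q,k \right)} = q^{2}$
$d{\left(A \right)} = -4$ ($d{\left(A \right)} = - 4 \frac{A}{A} = \left(-4\right) 1 = -4$)
$s = 565504$ ($s = \left(20 + 732\right)^{2} = 752^{2} = 565504$)
$B{\left(C \right)} = -4$
$B{\left(O \right)} - s = -4 - 565504 = -565508$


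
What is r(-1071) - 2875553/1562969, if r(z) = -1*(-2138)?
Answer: 3338752169/1562969 ≈ 2136.2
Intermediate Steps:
r(z) = 2138
r(-1071) - 2875553/1562969 = 2138 - 2875553/1562969 = 3338752169/1562969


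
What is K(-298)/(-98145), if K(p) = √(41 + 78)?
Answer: -√119/98145 ≈ -0.00011115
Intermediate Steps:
K(p) = √119
K(-298)/(-98145) = √119/(-98145) = √119*(-1/98145) = -√119/98145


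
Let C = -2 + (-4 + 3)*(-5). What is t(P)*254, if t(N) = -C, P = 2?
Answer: -762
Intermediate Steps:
C = 3 (C = -2 - 1*(-5) = -2 + 5 = 3)
t(N) = -3 (t(N) = -1*3 = -3)
t(P)*254 = -3*254 = -762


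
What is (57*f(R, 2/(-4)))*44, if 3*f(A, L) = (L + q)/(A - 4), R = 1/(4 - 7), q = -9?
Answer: 23826/13 ≈ 1832.8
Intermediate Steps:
R = -1/3 (R = 1/(-3) = -1/3 ≈ -0.33333)
f(A, L) = (-9 + L)/(3*(-4 + A)) (f(A, L) = ((L - 9)/(A - 4))/3 = ((-9 + L)/(-4 + A))/3 = (-9 + L)/(3*(-4 + A)))
(57*f(R, 2/(-4)))*44 = (57*((-9 + 2/(-4))/(3*(-4 - 1/3))))*44 = (57*((-9 + 2*(-1/4))/(3*(-13/3))))*44 = (57*((1/3)*(-3/13)*(-9 - 1/2)))*44 = (57*((1/3)*(-3/13)*(-19/2)))*44 = (57*(19/26))*44 = (1083/26)*44 = 23826/13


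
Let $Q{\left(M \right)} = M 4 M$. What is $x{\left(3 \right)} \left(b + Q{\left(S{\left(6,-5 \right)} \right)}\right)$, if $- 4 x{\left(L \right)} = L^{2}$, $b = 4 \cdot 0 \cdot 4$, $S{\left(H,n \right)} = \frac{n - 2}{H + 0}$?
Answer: $- \frac{49}{4} \approx -12.25$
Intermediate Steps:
$S{\left(H,n \right)} = \frac{-2 + n}{H}$
$b = 0$ ($b = 0 \cdot 4 = 0$)
$x{\left(L \right)} = - \frac{L^{2}}{4}$
$Q{\left(M \right)} = 4 M^{2}$ ($Q{\left(M \right)} = 4 M M = 4 M^{2}$)
$x{\left(3 \right)} \left(b + Q{\left(S{\left(6,-5 \right)} \right)}\right) = - \frac{3^{2}}{4} \left(0 + 4 \left(\frac{-2 - 5}{6}\right)^{2}\right) = \left(- \frac{1}{4}\right) 9 \left(0 + 4 \left(\frac{1}{6} \left(-7\right)\right)^{2}\right) = - \frac{9 \left(0 + 4 \left(- \frac{7}{6}\right)^{2}\right)}{4} = - \frac{9 \left(0 + 4 \cdot \frac{49}{36}\right)}{4} = - \frac{9 \left(0 + \frac{49}{9}\right)}{4} = \left(- \frac{9}{4}\right) \frac{49}{9} = - \frac{49}{4}$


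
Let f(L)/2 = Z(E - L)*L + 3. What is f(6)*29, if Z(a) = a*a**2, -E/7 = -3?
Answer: 1174674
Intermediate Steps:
E = 21 (E = -7*(-3) = 21)
Z(a) = a**3
f(L) = 6 + 2*L*(21 - L)**3 (f(L) = 2*((21 - L)**3*L + 3) = 2*(L*(21 - L)**3 + 3) = 2*(3 + L*(21 - L)**3) = 6 + 2*L*(21 - L)**3)
f(6)*29 = (6 - 2*6*(-21 + 6)**3)*29 = (6 - 2*6*(-15)**3)*29 = (6 - 2*6*(-3375))*29 = (6 + 40500)*29 = 40506*29 = 1174674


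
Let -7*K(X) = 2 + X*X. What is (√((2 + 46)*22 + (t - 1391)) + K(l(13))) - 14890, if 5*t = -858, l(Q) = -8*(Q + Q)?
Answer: -147496/7 + I*√12665/5 ≈ -21071.0 + 22.508*I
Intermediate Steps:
l(Q) = -16*Q
K(X) = -2/7 - X²/7 (K(X) = -(2 + X*X)/7 = -(2 + X²)/7 = -2/7 - X²/7)
t = -858/5 (t = (⅕)*(-858) = -858/5 ≈ -171.60)
(√((2 + 46)*22 + (t - 1391)) + K(l(13))) - 14890 = (√((2 + 46)*22 + (-858/5 - 1391)) + (-2/7 - (-16*13)²/7)) - 14890 = (√(48*22 - 7813/5) + (-2/7 - ⅐*(-208)²)) - 14890 = (√(1056 - 7813/5) + (-2/7 - ⅐*43264)) - 14890 = (√(-2533/5) + (-2/7 - 43264/7)) - 14890 = (I*√12665/5 - 43266/7) - 14890 = (-43266/7 + I*√12665/5) - 14890 = -147496/7 + I*√12665/5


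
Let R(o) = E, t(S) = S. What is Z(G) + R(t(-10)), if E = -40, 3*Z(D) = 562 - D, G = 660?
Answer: -218/3 ≈ -72.667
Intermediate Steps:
Z(D) = 562/3 - D/3 (Z(D) = (562 - D)/3 = 562/3 - D/3)
R(o) = -40
Z(G) + R(t(-10)) = (562/3 - ⅓*660) - 40 = (562/3 - 220) - 40 = -98/3 - 40 = -218/3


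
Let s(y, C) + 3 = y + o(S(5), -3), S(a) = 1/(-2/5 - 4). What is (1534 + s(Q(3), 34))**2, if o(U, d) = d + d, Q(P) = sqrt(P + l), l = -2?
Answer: 2328676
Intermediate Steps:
Q(P) = sqrt(-2 + P) (Q(P) = sqrt(P - 2) = sqrt(-2 + P))
S(a) = -5/22 (S(a) = 1/(-2*1/5 - 4) = 1/(-2/5 - 4) = 1/(-22/5) = -5/22)
o(U, d) = 2*d
s(y, C) = -9 + y (s(y, C) = -3 + (y + 2*(-3)) = -3 + (y - 6) = -3 + (-6 + y) = -9 + y)
(1534 + s(Q(3), 34))**2 = (1534 + (-9 + sqrt(-2 + 3)))**2 = (1534 + (-9 + sqrt(1)))**2 = (1534 + (-9 + 1))**2 = (1534 - 8)**2 = 1526**2 = 2328676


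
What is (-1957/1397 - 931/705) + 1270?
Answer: 1248123658/984885 ≈ 1267.3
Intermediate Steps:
(-1957/1397 - 931/705) + 1270 = -2680292/984885 + 1270 = 1248123658/984885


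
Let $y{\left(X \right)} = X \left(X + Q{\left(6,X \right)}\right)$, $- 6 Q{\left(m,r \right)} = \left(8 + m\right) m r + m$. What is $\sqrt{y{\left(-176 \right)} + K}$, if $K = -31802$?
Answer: $i \sqrt{434314} \approx 659.03 i$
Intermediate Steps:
$Q{\left(m,r \right)} = - \frac{m}{6} - \frac{m r \left(8 + m\right)}{6}$ ($Q{\left(m,r \right)} = - \frac{\left(8 + m\right) m r + m}{6} = - \frac{m \left(8 + m\right) r + m}{6} = - \frac{m r \left(8 + m\right) + m}{6} = - \frac{m + m r \left(8 + m\right)}{6} = - \frac{m}{6} - \frac{m r \left(8 + m\right)}{6}$)
$y{\left(X \right)} = X \left(-1 - 13 X\right)$ ($y{\left(X \right)} = X \left(X - 1 \left(1 + 8 X + 6 X\right)\right) = X \left(X - 1 \left(1 + 14 X\right)\right) = X \left(X - \left(1 + 14 X\right)\right) = X \left(-1 - 13 X\right)$)
$\sqrt{y{\left(-176 \right)} + K} = \sqrt{\left(-1\right) \left(-176\right) \left(1 + 13 \left(-176\right)\right) - 31802} = \sqrt{\left(-1\right) \left(-176\right) \left(1 - 2288\right) - 31802} = \sqrt{\left(-1\right) \left(-176\right) \left(-2287\right) - 31802} = \sqrt{-402512 - 31802} = \sqrt{-434314} = i \sqrt{434314}$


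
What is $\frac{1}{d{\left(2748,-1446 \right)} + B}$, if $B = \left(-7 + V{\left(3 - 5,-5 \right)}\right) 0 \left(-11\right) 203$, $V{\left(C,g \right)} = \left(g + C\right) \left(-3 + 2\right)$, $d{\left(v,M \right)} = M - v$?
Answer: $- \frac{1}{4194} \approx -0.00023844$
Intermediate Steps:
$V{\left(C,g \right)} = - C - g$ ($V{\left(C,g \right)} = \left(C + g\right) \left(-1\right) = - C - g$)
$B = 0$ ($B = \left(-7 - \left(-2 - 5\right)\right) 0 \left(-11\right) 203 = \left(-7 + \left(- (3 - 5) + 5\right)\right) 0 \left(-11\right) 203 = \left(-7 + \left(\left(-1\right) \left(-2\right) + 5\right)\right) 0 \left(-11\right) 203 = \left(-7 + \left(2 + 5\right)\right) 0 \left(-11\right) 203 = \left(-7 + 7\right) 0 \left(-11\right) 203 = 0 \cdot 0 \left(-11\right) 203 = 0 \left(-11\right) 203 = 0 \cdot 203 = 0$)
$\frac{1}{d{\left(2748,-1446 \right)} + B} = \frac{1}{\left(-1446 - 2748\right) + 0} = \frac{1}{-4194 + 0} = \frac{1}{-4194} = - \frac{1}{4194}$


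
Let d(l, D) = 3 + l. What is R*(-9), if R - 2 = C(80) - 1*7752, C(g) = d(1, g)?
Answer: 69714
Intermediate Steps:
C(g) = 4 (C(g) = 3 + 1 = 4)
R = -7746 (R = 2 + (4 - 1*7752) = 2 + (4 - 7752) = 2 - 7748 = -7746)
R*(-9) = -7746*(-9) = 69714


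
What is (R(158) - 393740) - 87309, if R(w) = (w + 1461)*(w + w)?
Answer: 30555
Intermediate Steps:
R(w) = 2*w*(1461 + w) (R(w) = (1461 + w)*(2*w) = 2*w*(1461 + w))
(R(158) - 393740) - 87309 = (2*158*(1461 + 158) - 393740) - 87309 = (2*158*1619 - 393740) - 87309 = (511604 - 393740) - 87309 = 117864 - 87309 = 30555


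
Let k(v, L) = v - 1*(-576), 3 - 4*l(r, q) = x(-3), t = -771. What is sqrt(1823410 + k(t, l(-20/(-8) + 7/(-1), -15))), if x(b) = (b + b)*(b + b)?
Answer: sqrt(1823215) ≈ 1350.3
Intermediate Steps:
x(b) = 4*b**2 (x(b) = (2*b)*(2*b) = 4*b**2)
l(r, q) = -33/4 (l(r, q) = 3/4 - (-3)**2 = 3/4 - 9 = -33/4)
k(v, L) = 576 + v (k(v, L) = v + 576 = 576 + v)
sqrt(1823410 + k(t, l(-20/(-8) + 7/(-1), -15))) = sqrt(1823410 + (576 - 771)) = sqrt(1823410 - 195) = sqrt(1823215)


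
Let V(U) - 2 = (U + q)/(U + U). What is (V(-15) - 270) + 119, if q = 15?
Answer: -149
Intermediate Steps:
V(U) = 2 + (15 + U)/(2*U) (V(U) = 2 + (U + 15)/(U + U) = 2 + (15 + U)/((2*U)) = 2 + (15 + U)*(1/(2*U)) = 2 + (15 + U)/(2*U))
(V(-15) - 270) + 119 = ((5/2)*(3 - 15)/(-15) - 270) + 119 = ((5/2)*(-1/15)*(-12) - 270) + 119 = (2 - 270) + 119 = -268 + 119 = -149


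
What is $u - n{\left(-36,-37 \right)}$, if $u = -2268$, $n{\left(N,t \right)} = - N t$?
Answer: $-936$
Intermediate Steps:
$n{\left(N,t \right)} = - N t$
$u - n{\left(-36,-37 \right)} = -2268 - \left(-1\right) \left(-36\right) \left(-37\right) = -2268 - -1332 = -2268 + 1332 = -936$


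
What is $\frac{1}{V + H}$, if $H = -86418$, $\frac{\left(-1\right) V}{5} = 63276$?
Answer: $- \frac{1}{402798} \approx -2.4826 \cdot 10^{-6}$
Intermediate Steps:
$V = -316380$ ($V = \left(-5\right) 63276 = -316380$)
$\frac{1}{V + H} = \frac{1}{-316380 - 86418} = \frac{1}{-402798} = - \frac{1}{402798}$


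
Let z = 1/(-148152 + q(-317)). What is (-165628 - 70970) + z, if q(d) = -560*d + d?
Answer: -6873408497/29051 ≈ -2.3660e+5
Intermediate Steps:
q(d) = -559*d
z = 1/29051 (z = 1/(-148152 - 559*(-317)) = 1/(-148152 + 177203) = 1/29051 ≈ 3.4422e-5)
(-165628 - 70970) + z = (-165628 - 70970) + 1/29051 = -236598 + 1/29051 = -6873408497/29051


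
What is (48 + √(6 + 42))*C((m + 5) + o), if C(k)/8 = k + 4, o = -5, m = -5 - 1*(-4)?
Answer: 1152 + 96*√3 ≈ 1318.3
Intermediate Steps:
m = -1 (m = -5 + 4 = -1)
C(k) = 32 + 8*k (C(k) = 8*(k + 4) = 8*(4 + k) = 32 + 8*k)
(48 + √(6 + 42))*C((m + 5) + o) = (48 + √(6 + 42))*(32 + 8*((-1 + 5) - 5)) = (48 + √48)*(32 + 8*(4 - 5)) = (48 + 4*√3)*(32 + 8*(-1)) = (48 + 4*√3)*(32 - 8) = (48 + 4*√3)*24 = 1152 + 96*√3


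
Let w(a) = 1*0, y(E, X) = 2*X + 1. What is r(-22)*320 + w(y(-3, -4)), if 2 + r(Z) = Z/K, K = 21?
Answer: -20480/21 ≈ -975.24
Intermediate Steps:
r(Z) = -2 + Z/21
y(E, X) = 1 + 2*X
w(a) = 0
r(-22)*320 + w(y(-3, -4)) = (-2 + (1/21)*(-22))*320 + 0 = (-2 - 22/21)*320 + 0 = -64/21*320 + 0 = -20480/21 + 0 = -20480/21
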